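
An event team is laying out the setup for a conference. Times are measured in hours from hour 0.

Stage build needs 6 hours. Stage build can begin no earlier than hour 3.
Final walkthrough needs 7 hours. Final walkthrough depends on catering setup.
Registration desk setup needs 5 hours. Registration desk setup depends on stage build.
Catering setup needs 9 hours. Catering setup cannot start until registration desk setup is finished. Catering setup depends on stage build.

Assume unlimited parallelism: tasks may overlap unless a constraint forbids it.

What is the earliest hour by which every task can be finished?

30

Stage build cannot begin until its own release at hour 3. It runs from hour 3 to 3 + 6 = hour 9.
Registration desk setup waits on stage build (finishes hour 9), so it starts at hour 9 and finishes at 9 + 5 = hour 14.
Catering setup has to wait for registration desk setup (finishes hour 14); stage build (finishes hour 9). The latest of these is hour 14, so catering setup runs hour 14 to 14 + 9 = hour 23.
After catering setup (finishes hour 23), final walkthrough can start at hour 23 and finishes at hour 30.
All tasks are finished once the last one completes. Finish times: Stage build at 9, Registration desk setup at 14, Catering setup at 23, Final walkthrough at 30. The latest is hour 30.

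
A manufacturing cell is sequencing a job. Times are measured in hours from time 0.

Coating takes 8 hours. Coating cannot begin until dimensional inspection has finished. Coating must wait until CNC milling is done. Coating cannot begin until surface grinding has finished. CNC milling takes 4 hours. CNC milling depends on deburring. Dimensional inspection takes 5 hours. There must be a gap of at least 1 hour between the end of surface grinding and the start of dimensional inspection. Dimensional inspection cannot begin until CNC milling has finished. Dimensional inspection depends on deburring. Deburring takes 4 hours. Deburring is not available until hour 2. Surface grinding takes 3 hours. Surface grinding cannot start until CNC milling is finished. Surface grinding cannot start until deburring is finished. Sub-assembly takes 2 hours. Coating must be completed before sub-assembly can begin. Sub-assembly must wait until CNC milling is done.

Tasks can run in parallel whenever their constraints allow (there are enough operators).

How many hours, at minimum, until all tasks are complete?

29

Deburring waits on its own release at hour 2, so it starts at hour 2 and finishes at 2 + 4 = hour 6.
CNC milling cannot begin until deburring (finishes hour 6). It runs from hour 6 to 6 + 4 = hour 10.
Surface grinding needs all of CNC milling (finishes hour 10); deburring (finishes hour 6). That puts its earliest start at hour 10; it finishes at 10 + 3 = hour 13.
Dimensional inspection needs all of surface grinding (finishes hour 13, plus 1-hour gap → hour 14); CNC milling (finishes hour 10); deburring (finishes hour 6). That puts its earliest start at hour 14; it finishes at 14 + 5 = hour 19.
Coating has to wait for dimensional inspection (finishes hour 19); CNC milling (finishes hour 10); surface grinding (finishes hour 13). The latest of these is hour 19, so coating runs hour 19 to 19 + 8 = hour 27.
Sub-assembly needs all of coating (finishes hour 27); CNC milling (finishes hour 10). That puts its earliest start at hour 27; it finishes at 27 + 2 = hour 29.
All tasks are finished once the last one completes. Finish times: Deburring at 6, CNC milling at 10, Surface grinding at 13, Dimensional inspection at 19, Coating at 27, Sub-assembly at 29. The latest is hour 29.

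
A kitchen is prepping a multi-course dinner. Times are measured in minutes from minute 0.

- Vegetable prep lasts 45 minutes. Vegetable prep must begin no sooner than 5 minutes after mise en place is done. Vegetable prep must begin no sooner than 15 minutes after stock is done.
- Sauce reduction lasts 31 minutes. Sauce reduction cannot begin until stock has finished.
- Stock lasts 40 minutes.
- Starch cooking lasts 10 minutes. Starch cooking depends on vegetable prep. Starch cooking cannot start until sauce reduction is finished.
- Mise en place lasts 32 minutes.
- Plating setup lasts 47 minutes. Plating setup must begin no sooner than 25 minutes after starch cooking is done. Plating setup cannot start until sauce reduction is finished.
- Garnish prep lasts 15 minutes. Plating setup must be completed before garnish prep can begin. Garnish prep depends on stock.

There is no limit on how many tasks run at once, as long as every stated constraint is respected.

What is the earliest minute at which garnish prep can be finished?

197

Stock has no prerequisites, so it starts at minute 0 and finishes at minute 40.
Sauce reduction cannot begin until stock (finishes minute 40). It runs from minute 40 to 40 + 31 = minute 71.
Mise en place can start immediately at minute 0; it finishes at minute 32.
Vegetable prep cannot start until mise en place (finishes minute 32, plus 5-minute gap → minute 37); stock (finishes minute 40, plus 15-minute gap → minute 55). The controlling bound is minute 55, so vegetable prep finishes at 55 + 45 = minute 100.
Starch cooking has to wait for vegetable prep (finishes minute 100); sauce reduction (finishes minute 71). The latest of these is minute 100, so starch cooking runs minute 100 to 100 + 10 = minute 110.
Plating setup has to wait for starch cooking (finishes minute 110, plus 25-minute gap → minute 135); sauce reduction (finishes minute 71). The latest of these is minute 135, so plating setup runs minute 135 to 135 + 47 = minute 182.
Garnish prep cannot start until plating setup (finishes minute 182); stock (finishes minute 40). The controlling bound is minute 182, so garnish prep finishes at 182 + 15 = minute 197.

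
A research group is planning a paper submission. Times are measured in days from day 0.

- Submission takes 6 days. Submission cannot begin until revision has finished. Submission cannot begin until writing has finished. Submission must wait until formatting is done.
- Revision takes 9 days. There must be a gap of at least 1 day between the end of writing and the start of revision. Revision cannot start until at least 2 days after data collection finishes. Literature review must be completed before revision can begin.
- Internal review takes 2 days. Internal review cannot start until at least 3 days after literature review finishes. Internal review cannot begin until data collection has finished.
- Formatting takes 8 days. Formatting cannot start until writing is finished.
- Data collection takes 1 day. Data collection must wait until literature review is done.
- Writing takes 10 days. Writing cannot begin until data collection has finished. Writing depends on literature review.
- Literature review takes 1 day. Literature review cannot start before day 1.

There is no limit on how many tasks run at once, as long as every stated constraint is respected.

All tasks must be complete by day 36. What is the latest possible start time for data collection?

Submission must finish by day 36; it takes 6 days, so it must start by 36 − 6 = day 30.
Since submission (must start by day 30) depends on it, revision must finish by day 30. Backing off its 9-day duration gives a latest start of day 21.
Formatting must finish before submission (must start by day 30). With an 8-day duration, formatting must start by 30 − 8 = day 22.
Writing feeds revision (must start by day 21, minus 1-day gap → day 20); formatting (must start by day 22); submission (must start by day 30). Taking the minimum, writing must finish by day 20 and start by 20 − 10 = day 10.
To finish by day 36, internal review (duration 2) must start no later than day 34.
Data collection must finish in time for writing (must start by day 10); internal review (must start by day 34); revision (must start by day 21, minus 2-day gap → day 19). The tightest is day 10, so data collection must start by 10 − 1 = day 9.

9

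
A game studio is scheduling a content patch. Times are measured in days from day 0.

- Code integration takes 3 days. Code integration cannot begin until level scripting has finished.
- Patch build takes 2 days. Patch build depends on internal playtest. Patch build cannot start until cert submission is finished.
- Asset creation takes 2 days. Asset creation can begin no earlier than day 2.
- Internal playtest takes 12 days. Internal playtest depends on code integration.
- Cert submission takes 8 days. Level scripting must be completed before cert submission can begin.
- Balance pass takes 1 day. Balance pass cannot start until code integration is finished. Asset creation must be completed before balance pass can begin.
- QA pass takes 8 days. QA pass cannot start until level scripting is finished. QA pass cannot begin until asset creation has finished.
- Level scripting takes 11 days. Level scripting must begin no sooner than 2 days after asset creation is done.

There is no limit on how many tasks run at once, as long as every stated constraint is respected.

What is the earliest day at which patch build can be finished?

After its own release at day 2, asset creation can start at day 2 and finishes at day 4.
Level scripting waits on asset creation (finishes day 4, plus 2-day gap → day 6), so it starts at day 6 and finishes at 6 + 11 = day 17.
Cert submission waits on level scripting (finishes day 17), so it starts at day 17 and finishes at 17 + 8 = day 25.
Code integration waits on level scripting (finishes day 17), so it starts at day 17 and finishes at 17 + 3 = day 20.
Internal playtest waits on code integration (finishes day 20), so it starts at day 20 and finishes at 20 + 12 = day 32.
For patch build: internal playtest (finishes day 32); cert submission (finishes day 25). Taking the maximum gives a start of day 32, and it finishes at 32 + 2 = day 34.

34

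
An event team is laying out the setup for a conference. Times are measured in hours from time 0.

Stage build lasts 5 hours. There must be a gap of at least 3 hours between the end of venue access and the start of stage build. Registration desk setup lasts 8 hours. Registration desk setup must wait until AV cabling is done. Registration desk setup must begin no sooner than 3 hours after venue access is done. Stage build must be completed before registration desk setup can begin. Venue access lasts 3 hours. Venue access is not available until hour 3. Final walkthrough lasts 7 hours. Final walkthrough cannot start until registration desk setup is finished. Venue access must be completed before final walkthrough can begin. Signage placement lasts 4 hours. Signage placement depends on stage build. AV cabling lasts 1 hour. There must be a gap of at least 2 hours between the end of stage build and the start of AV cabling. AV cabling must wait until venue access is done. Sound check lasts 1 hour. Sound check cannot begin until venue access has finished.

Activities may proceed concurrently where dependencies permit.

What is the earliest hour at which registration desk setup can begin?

17

Venue access waits on its own release at hour 3, so it starts at hour 3 and finishes at 3 + 3 = hour 6.
After venue access (finishes hour 6, plus 3-hour gap → hour 9), stage build can start at hour 9 and finishes at hour 14.
AV cabling cannot start until stage build (finishes hour 14, plus 2-hour gap → hour 16); venue access (finishes hour 6). The controlling bound is hour 16, so AV cabling finishes at 16 + 1 = hour 17.
Registration desk setup waits on AV cabling (finishes hour 17); venue access (finishes hour 6, plus 3-hour gap → hour 9); stage build (finishes hour 14). The latest of these is hour 17, which is the earliest registration desk setup can start.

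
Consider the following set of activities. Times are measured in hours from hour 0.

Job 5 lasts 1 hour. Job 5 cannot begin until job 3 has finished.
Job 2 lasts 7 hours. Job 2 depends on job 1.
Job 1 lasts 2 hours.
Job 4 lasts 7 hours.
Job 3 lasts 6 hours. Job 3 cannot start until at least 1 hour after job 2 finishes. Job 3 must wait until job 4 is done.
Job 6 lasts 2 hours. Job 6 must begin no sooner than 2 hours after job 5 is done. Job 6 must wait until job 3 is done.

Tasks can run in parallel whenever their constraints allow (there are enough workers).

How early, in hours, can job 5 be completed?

Nothing blocks job 4, so it runs from hour 0 to hour 7.
Job 1 has no prerequisites, so it starts at hour 0 and finishes at hour 2.
Job 2 cannot begin until job 1 (finishes hour 2). It runs from hour 2 to 2 + 7 = hour 9.
Job 3 has to wait for job 2 (finishes hour 9, plus 1-hour gap → hour 10); job 4 (finishes hour 7). The latest of these is hour 10, so job 3 runs hour 10 to 10 + 6 = hour 16.
After job 3 (finishes hour 16), job 5 can start at hour 16 and finishes at hour 17.

17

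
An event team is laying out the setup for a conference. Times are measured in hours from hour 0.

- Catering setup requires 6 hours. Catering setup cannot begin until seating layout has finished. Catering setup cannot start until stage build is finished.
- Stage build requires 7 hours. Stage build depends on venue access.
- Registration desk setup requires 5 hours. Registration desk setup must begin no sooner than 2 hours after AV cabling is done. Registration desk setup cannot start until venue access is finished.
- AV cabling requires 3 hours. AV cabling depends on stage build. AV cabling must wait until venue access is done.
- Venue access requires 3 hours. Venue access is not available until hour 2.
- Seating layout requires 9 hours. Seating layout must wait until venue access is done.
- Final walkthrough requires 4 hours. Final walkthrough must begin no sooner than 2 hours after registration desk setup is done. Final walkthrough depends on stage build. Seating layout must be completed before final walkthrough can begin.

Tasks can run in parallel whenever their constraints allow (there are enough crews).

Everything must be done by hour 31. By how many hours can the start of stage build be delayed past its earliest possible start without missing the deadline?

3

After its own release at hour 2, venue access can start at hour 2 and finishes at hour 5.
After venue access (finishes hour 5), stage build can start at hour 5 and finishes at hour 12.

Working backward from the deadline:
Nothing follows final walkthrough; the deadline of hour 31 is its only limit. It must start by 31 − 4 = hour 27.
Since final walkthrough (must start by hour 27, minus 2-hour gap → hour 25) depends on it, registration desk setup must finish by hour 25. Backing off its 5-hour duration gives a latest start of hour 20.
AV cabling feeds into registration desk setup (must start by hour 20, minus 2-hour gap → hour 18); so AV cabling must finish by hour 18 and therefore start by hour 15.
Catering setup has no dependents, so it just needs to finish by hour 31. Starting by 31 − 6 = hour 25 achieves that.
Stage build has several dependents: AV cabling (must start by hour 15); catering setup (must start by hour 25); final walkthrough (must start by hour 27). The earliest of those limits is hour 15, so stage build must start by 15 − 7 = hour 8.
So stage build can start as early as hour 5 and as late as hour 8, giving 8 − 5 = 3 hours of slack.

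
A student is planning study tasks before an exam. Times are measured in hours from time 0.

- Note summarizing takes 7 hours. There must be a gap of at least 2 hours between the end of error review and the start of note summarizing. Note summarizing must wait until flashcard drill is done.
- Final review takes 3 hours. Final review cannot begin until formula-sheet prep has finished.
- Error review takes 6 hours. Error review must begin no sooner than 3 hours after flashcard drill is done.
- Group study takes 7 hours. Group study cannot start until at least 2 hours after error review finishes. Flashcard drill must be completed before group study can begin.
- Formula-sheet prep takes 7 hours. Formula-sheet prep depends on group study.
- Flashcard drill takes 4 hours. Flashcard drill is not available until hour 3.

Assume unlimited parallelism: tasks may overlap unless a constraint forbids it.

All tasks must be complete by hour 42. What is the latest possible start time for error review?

17

Nothing follows final review; the deadline of hour 42 is its only limit. It must start by 42 − 3 = hour 39.
Formula-sheet prep must finish before final review (must start by hour 39). With a 7-hour duration, formula-sheet prep must start by 39 − 7 = hour 32.
Group study has to be done before formula-sheet prep (must start by hour 32). That means finishing by hour 32, i.e. starting by 32 − 7 = hour 25.
Nothing follows note summarizing; the deadline of hour 42 is its only limit. It must start by 42 − 7 = hour 35.
For error review: group study (must start by hour 25, minus 2-hour gap → hour 23); note summarizing (must start by hour 35, minus 2-hour gap → hour 33). The most restrictive is hour 23; with a 6-hour duration, error review must start by hour 17.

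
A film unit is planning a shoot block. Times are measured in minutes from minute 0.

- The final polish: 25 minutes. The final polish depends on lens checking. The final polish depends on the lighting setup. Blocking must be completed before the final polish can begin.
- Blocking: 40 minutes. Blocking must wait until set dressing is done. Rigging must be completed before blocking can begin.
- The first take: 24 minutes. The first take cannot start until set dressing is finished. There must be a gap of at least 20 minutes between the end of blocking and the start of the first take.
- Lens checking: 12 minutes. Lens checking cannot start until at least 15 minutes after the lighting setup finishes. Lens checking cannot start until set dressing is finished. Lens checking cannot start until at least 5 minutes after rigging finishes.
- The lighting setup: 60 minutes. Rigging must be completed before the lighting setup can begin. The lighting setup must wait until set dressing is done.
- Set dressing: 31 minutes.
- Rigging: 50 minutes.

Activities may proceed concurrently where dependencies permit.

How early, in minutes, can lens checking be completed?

137

Set dressing can start immediately at minute 0; it finishes at minute 31.
Nothing blocks rigging, so it runs from minute 0 to minute 50.
For the lighting setup: rigging (finishes minute 50); set dressing (finishes minute 31). Taking the maximum gives a start of minute 50, and it finishes at 50 + 60 = minute 110.
Lens checking cannot start until the lighting setup (finishes minute 110, plus 15-minute gap → minute 125); set dressing (finishes minute 31); rigging (finishes minute 50, plus 5-minute gap → minute 55). The controlling bound is minute 125, so lens checking finishes at 125 + 12 = minute 137.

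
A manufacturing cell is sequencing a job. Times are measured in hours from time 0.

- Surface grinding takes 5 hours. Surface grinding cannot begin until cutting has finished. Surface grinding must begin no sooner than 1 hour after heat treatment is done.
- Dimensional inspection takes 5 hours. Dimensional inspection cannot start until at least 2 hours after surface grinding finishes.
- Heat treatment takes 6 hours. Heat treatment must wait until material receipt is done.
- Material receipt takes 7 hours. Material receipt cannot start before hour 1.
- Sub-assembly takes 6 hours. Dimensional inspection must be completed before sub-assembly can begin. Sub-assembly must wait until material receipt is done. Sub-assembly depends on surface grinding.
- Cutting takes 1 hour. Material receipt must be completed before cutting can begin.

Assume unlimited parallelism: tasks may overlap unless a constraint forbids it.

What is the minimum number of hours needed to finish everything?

Material receipt cannot begin until its own release at hour 1. It runs from hour 1 to 1 + 7 = hour 8.
After material receipt (finishes hour 8), heat treatment can start at hour 8 and finishes at hour 14.
After material receipt (finishes hour 8), cutting can start at hour 8 and finishes at hour 9.
Surface grinding has to wait for cutting (finishes hour 9); heat treatment (finishes hour 14, plus 1-hour gap → hour 15). The latest of these is hour 15, so surface grinding runs hour 15 to 15 + 5 = hour 20.
Dimensional inspection cannot begin until surface grinding (finishes hour 20, plus 2-hour gap → hour 22). It runs from hour 22 to 22 + 5 = hour 27.
For sub-assembly: dimensional inspection (finishes hour 27); material receipt (finishes hour 8); surface grinding (finishes hour 20). Taking the maximum gives a start of hour 27, and it finishes at 27 + 6 = hour 33.
All tasks are finished once the last one completes. Finish times: Material receipt at 8, Cutting at 9, Heat treatment at 14, Surface grinding at 20, Dimensional inspection at 27, Sub-assembly at 33. The latest is hour 33.

33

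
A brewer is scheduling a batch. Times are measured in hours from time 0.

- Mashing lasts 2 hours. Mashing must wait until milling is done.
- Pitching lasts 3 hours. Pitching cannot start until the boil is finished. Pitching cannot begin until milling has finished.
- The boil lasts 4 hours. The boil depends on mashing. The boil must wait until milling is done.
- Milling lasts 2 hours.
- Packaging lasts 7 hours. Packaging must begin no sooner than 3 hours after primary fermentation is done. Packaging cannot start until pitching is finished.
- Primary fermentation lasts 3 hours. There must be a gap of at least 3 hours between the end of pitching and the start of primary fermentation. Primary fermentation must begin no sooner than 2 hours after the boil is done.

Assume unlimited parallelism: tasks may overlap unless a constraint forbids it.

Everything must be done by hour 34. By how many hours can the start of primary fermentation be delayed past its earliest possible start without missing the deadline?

7

Milling has no prerequisites, so it starts at hour 0 and finishes at hour 2.
Mashing waits on milling (finishes hour 2), so it starts at hour 2 and finishes at 2 + 2 = hour 4.
The boil cannot start until mashing (finishes hour 4); milling (finishes hour 2). The controlling bound is hour 4, so the boil finishes at 4 + 4 = hour 8.
Pitching cannot start until the boil (finishes hour 8); milling (finishes hour 2). The controlling bound is hour 8, so pitching finishes at 8 + 3 = hour 11.
Primary fermentation has to wait for pitching (finishes hour 11, plus 3-hour gap → hour 14); the boil (finishes hour 8, plus 2-hour gap → hour 10). The latest of these is hour 14, so primary fermentation runs hour 14 to 14 + 3 = hour 17.

Working backward from the deadline:
Packaging must finish by hour 34; it takes 7 hours, so it must start by 34 − 7 = hour 27.
Primary fermentation must finish before packaging (must start by hour 27, minus 3-hour gap → hour 24). With a 3-hour duration, primary fermentation must start by 24 − 3 = hour 21.
So primary fermentation can start as early as hour 14 and as late as hour 21, giving 21 − 14 = 7 hours of slack.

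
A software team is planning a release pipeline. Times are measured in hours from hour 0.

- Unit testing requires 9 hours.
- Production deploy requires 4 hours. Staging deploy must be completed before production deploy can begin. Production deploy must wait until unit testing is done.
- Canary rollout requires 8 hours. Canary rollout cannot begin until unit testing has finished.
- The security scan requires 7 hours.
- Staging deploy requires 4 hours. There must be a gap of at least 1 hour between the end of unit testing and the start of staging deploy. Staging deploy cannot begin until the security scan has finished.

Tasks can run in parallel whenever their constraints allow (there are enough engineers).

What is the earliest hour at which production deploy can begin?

14

Nothing blocks the security scan, so it runs from hour 0 to hour 7.
Unit testing can start immediately at hour 0; it finishes at hour 9.
For staging deploy: unit testing (finishes hour 9, plus 1-hour gap → hour 10); the security scan (finishes hour 7). Taking the maximum gives a start of hour 10, and it finishes at 10 + 4 = hour 14.
Production deploy waits on staging deploy (finishes hour 14); unit testing (finishes hour 9). The latest of these is hour 14, which is the earliest production deploy can start.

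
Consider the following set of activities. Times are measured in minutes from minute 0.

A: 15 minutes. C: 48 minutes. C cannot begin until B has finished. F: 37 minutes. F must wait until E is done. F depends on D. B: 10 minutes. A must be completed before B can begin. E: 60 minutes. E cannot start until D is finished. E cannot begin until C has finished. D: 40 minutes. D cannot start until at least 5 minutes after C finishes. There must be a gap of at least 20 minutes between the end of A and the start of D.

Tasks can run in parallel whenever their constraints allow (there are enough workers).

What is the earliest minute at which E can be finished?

A can start immediately at minute 0; it finishes at minute 15.
B waits on A (finishes minute 15), so it starts at minute 15 and finishes at 15 + 10 = minute 25.
After B (finishes minute 25), C can start at minute 25 and finishes at minute 73.
D has to wait for C (finishes minute 73, plus 5-minute gap → minute 78); A (finishes minute 15, plus 20-minute gap → minute 35). The latest of these is minute 78, so D runs minute 78 to 78 + 40 = minute 118.
E cannot start until D (finishes minute 118); C (finishes minute 73). The controlling bound is minute 118, so E finishes at 118 + 60 = minute 178.

178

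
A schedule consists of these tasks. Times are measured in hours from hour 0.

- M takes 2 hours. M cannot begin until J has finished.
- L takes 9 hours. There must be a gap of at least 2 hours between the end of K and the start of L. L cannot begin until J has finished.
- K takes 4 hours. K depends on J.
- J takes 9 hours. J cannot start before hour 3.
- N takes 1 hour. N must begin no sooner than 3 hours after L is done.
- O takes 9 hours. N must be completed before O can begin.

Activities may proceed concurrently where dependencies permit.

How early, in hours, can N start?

J cannot begin until its own release at hour 3. It runs from hour 3 to 3 + 9 = hour 12.
K cannot begin until J (finishes hour 12). It runs from hour 12 to 12 + 4 = hour 16.
L has to wait for K (finishes hour 16, plus 2-hour gap → hour 18); J (finishes hour 12). The latest of these is hour 18, so L runs hour 18 to 18 + 9 = hour 27.
N waits on L (finishes hour 27, plus 3-hour gap → hour 30), so the earliest it can start is hour 30.

30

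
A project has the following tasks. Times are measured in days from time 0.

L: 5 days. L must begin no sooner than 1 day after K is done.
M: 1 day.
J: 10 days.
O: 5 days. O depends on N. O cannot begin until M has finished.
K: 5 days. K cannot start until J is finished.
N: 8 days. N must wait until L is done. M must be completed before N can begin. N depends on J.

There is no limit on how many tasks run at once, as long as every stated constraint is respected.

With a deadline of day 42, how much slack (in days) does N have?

8

M can start immediately at day 0; it finishes at day 1.
Nothing blocks J, so it runs from day 0 to day 10.
K cannot begin until J (finishes day 10). It runs from day 10 to 10 + 5 = day 15.
L waits on K (finishes day 15, plus 1-day gap → day 16), so it starts at day 16 and finishes at 16 + 5 = day 21.
N needs all of L (finishes day 21); M (finishes day 1); J (finishes day 10). That puts its earliest start at day 21; it finishes at 21 + 8 = day 29.

Working backward from the deadline:
To finish by day 42, O (duration 5) must start no later than day 37.
N must finish before O (must start by day 37). With an 8-day duration, N must start by 37 − 8 = day 29.
So N can start as early as day 21 and as late as day 29, giving 29 − 21 = 8 days of slack.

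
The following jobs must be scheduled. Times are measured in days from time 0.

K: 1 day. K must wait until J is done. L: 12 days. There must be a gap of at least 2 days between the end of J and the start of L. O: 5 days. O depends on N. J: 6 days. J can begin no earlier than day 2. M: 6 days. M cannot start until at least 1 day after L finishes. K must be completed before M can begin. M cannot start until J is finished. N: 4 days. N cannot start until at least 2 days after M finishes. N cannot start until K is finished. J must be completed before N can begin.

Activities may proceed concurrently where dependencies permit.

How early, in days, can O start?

35

J waits on its own release at day 2, so it starts at day 2 and finishes at 2 + 6 = day 8.
L cannot begin until J (finishes day 8, plus 2-day gap → day 10). It runs from day 10 to 10 + 12 = day 22.
After J (finishes day 8), K can start at day 8 and finishes at day 9.
M has to wait for L (finishes day 22, plus 1-day gap → day 23); K (finishes day 9); J (finishes day 8). The latest of these is day 23, so M runs day 23 to 23 + 6 = day 29.
N has to wait for M (finishes day 29, plus 2-day gap → day 31); K (finishes day 9); J (finishes day 8). The latest of these is day 31, so N runs day 31 to 31 + 4 = day 35.
O waits on N (finishes day 35), so the earliest it can start is day 35.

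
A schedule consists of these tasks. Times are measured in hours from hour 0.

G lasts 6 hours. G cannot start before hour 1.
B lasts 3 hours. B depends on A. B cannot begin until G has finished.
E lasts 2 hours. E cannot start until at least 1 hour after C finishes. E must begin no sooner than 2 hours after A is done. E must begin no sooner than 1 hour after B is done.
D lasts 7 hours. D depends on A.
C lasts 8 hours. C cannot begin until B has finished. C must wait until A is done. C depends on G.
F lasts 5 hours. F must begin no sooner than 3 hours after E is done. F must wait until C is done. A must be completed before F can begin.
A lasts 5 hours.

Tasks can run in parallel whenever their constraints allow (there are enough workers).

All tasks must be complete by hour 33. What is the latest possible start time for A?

To finish by hour 33, F (duration 5) must start no later than hour 28.
E must finish before F (must start by hour 28, minus 3-hour gap → hour 25). With a 2-hour duration, E must start by 25 − 2 = hour 23.
C must finish in time for E (must start by hour 23, minus 1-hour gap → hour 22); F (must start by hour 28). The tightest is hour 22, so C must start by 22 − 8 = hour 14.
B must finish in time for C (must start by hour 14); E (must start by hour 23, minus 1-hour gap → hour 22). The tightest is hour 14, so B must start by 14 − 3 = hour 11.
D has no dependents, so it just needs to finish by hour 33. Starting by 33 − 7 = hour 26 achieves that.
A must finish in time for B (must start by hour 11); C (must start by hour 14); D (must start by hour 26); E (must start by hour 23, minus 2-hour gap → hour 21); F (must start by hour 28). The tightest is hour 11, so A must start by 11 − 5 = hour 6.

6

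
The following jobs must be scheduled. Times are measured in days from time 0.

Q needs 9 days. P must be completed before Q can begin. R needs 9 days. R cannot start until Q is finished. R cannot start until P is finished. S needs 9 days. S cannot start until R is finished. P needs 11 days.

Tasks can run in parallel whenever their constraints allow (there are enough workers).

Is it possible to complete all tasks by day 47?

Nothing blocks P, so it runs from day 0 to day 11.
Q cannot begin until P (finishes day 11). It runs from day 11 to 11 + 9 = day 20.
R has to wait for Q (finishes day 20); P (finishes day 11). The latest of these is day 20, so R runs day 20 to 20 + 9 = day 29.
S waits on R (finishes day 29), so it starts at day 29 and finishes at 29 + 9 = day 38.
Every task is finished by day 38, which is no later than the deadline of 47, so the schedule is feasible.

Yes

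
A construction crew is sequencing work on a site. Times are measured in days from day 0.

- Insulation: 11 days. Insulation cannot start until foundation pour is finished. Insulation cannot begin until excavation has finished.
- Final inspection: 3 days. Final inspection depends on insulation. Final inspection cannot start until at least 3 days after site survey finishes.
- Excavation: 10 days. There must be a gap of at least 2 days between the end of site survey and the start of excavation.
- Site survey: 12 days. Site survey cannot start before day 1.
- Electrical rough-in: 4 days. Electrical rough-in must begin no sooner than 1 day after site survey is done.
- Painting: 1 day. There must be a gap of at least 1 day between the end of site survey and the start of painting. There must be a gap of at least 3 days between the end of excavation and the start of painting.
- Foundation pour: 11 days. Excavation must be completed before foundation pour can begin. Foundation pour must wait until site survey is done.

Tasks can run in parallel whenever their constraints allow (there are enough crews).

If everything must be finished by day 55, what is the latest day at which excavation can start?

20

To finish by day 55, final inspection (duration 3) must start no later than day 52.
Insulation feeds into final inspection (must start by day 52); so insulation must finish by day 52 and therefore start by day 41.
Foundation pour feeds into insulation (must start by day 41); so foundation pour must finish by day 41 and therefore start by day 30.
Painting must finish by day 55; it takes 1 day, so it must start by 55 − 1 = day 54.
Excavation has several dependents: foundation pour (must start by day 30); insulation (must start by day 41); painting (must start by day 54, minus 3-day gap → day 51). The earliest of those limits is day 30, so excavation must start by 30 − 10 = day 20.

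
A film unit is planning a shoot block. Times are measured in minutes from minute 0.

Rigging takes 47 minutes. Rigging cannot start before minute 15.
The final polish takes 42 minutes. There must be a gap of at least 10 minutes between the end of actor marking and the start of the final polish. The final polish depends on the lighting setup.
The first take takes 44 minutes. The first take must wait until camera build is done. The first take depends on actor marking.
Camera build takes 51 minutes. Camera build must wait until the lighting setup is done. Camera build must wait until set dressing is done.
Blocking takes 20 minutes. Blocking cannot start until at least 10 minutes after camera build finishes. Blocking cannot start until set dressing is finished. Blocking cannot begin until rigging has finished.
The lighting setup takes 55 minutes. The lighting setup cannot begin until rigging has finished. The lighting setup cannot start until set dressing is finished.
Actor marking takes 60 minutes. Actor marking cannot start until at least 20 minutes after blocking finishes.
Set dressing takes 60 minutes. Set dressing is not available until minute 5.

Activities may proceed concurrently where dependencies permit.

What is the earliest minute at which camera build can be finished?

171

Set dressing cannot begin until its own release at minute 5. It runs from minute 5 to 5 + 60 = minute 65.
Rigging cannot begin until its own release at minute 15. It runs from minute 15 to 15 + 47 = minute 62.
The lighting setup has to wait for rigging (finishes minute 62); set dressing (finishes minute 65). The latest of these is minute 65, so the lighting setup runs minute 65 to 65 + 55 = minute 120.
Camera build cannot start until the lighting setup (finishes minute 120); set dressing (finishes minute 65). The controlling bound is minute 120, so camera build finishes at 120 + 51 = minute 171.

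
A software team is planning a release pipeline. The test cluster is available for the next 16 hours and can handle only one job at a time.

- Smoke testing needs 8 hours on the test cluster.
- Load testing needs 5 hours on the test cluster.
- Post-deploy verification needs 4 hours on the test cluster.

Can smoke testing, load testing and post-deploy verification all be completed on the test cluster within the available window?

Running back to back, the jobs need 8 + 5 + 4 = 17 hours on the test cluster.
Since 17 > 16, they cannot all fit.

No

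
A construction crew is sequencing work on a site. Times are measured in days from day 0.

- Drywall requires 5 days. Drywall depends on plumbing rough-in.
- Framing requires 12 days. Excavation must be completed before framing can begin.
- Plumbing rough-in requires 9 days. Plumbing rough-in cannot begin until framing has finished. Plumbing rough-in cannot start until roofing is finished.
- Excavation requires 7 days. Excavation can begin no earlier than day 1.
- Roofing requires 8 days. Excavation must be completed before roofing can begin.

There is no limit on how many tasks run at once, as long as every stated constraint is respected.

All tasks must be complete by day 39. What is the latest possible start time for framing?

13

Drywall must finish by day 39; it takes 5 days, so it must start by 39 − 5 = day 34.
Since drywall (must start by day 34) depends on it, plumbing rough-in must finish by day 34. Backing off its 9-day duration gives a latest start of day 25.
Framing has to be done before plumbing rough-in (must start by day 25). That means finishing by day 25, i.e. starting by 25 − 12 = day 13.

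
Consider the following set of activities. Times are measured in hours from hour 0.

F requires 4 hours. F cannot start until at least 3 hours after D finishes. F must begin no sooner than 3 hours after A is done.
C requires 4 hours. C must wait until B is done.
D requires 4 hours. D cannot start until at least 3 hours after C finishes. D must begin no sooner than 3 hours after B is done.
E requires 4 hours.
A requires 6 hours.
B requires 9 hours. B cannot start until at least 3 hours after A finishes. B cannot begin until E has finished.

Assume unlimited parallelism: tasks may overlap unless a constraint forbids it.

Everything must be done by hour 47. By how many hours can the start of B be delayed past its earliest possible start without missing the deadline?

11

E can start immediately at hour 0; it finishes at hour 4.
A can start immediately at hour 0; it finishes at hour 6.
B needs all of A (finishes hour 6, plus 3-hour gap → hour 9); E (finishes hour 4). That puts its earliest start at hour 9; it finishes at 9 + 9 = hour 18.

Working backward from the deadline:
F must finish by hour 47; it takes 4 hours, so it must start by 47 − 4 = hour 43.
D has to be done before F (must start by hour 43, minus 3-hour gap → hour 40). That means finishing by hour 40, i.e. starting by 40 − 4 = hour 36.
C has to be done before D (must start by hour 36, minus 3-hour gap → hour 33). That means finishing by hour 33, i.e. starting by 33 − 4 = hour 29.
B must finish in time for C (must start by hour 29); D (must start by hour 36, minus 3-hour gap → hour 33). The tightest is hour 29, so B must start by 29 − 9 = hour 20.
So B can start as early as hour 9 and as late as hour 20, giving 20 − 9 = 11 hours of slack.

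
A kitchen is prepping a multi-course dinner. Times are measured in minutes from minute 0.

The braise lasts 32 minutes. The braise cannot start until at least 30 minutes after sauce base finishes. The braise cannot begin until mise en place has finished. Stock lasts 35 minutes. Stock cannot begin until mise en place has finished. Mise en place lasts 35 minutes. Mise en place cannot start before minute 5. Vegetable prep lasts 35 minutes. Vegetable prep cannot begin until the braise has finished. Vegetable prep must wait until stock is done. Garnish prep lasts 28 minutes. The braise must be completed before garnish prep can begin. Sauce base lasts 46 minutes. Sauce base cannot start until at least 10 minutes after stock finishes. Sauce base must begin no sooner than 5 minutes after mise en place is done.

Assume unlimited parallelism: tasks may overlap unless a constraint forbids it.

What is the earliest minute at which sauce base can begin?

85

After its own release at minute 5, mise en place can start at minute 5 and finishes at minute 40.
After mise en place (finishes minute 40), stock can start at minute 40 and finishes at minute 75.
Sauce base waits on stock (finishes minute 75, plus 10-minute gap → minute 85); mise en place (finishes minute 40, plus 5-minute gap → minute 45). The latest of these is minute 85, which is the earliest sauce base can start.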